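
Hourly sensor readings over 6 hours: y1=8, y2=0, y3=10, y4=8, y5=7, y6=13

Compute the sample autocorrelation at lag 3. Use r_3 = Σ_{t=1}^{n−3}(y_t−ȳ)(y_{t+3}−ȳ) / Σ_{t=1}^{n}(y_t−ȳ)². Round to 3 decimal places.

0.189

Mean ȳ = (8 + 0 + 10 + 8 + 7 + 13)/6 = 7.6667
Deviations from mean: 0.3333, -7.6667, 2.3333, 0.3333, -0.6667, 5.3333
Σ(y_t−ȳ)(y_{t+3}−ȳ) = (0.1111) + (5.1111) + (12.4444) = 17.6667
Denominator Σ(y_t−ȳ)² = 93.3333
r_3 = 17.6667 / 93.3333 = 0.189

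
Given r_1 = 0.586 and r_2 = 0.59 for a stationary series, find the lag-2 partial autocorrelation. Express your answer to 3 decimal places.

φ_{22} = (r_2 − r_1²) / (1 − r_1²)
r_1² = (0.586)² = 0.343396
Numerator = 0.59 − 0.3434 = 0.2466; denominator = 1 − 0.3434 = 0.6566
φ_{22} = 0.2466 / 0.6566 = 0.376

0.376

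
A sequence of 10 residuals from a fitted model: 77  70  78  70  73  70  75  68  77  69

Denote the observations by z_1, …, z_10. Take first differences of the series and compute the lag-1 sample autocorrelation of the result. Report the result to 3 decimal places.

-0.817

First differences Δz: -7, 8, -8, 3, -3, 5, -7, 9, -8
Mean of differences = -0.8889
Numerator Σ(Δz_t−Δz̄)(Δz_{t+1}−Δz̄) = -332.5679
Denominator Σ(Δz_t−Δz̄)² = 406.8889
r_1(Δz) = -332.5679 / 406.8889 = -0.817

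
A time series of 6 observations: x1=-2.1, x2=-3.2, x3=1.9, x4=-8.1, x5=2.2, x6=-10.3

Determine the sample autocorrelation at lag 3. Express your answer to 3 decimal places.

-0.318

Mean x̄ = (-2.1 − 3.2 + 1.9 − 8.1 + 2.2 − 10.3)/6 = -3.2667
Deviations from mean: 1.1667, 0.0667, 5.1667, -4.8333, 5.4667, -7.0333
Numerator Σ_{t=1}^{3}(x_t−x̄)(x_{t+3}−x̄) = -41.6133
Denominator Σ(x_t−x̄)² = 130.7733
r_3 = -41.6133 / 130.7733 = -0.318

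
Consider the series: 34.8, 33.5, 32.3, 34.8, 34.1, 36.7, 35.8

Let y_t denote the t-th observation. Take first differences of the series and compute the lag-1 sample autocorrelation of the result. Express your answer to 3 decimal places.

-0.458

First differences Δy: -1.3, -1.2, 2.5, -0.7, 2.6, -0.9
Mean of differences = 0.1667
Numerator Σ(Δy_t−Δȳ)(Δy_{t+1}−Δȳ) = -7.9111
Denominator Σ(Δy_t−Δȳ)² = 17.2733
r_1(Δy) = -7.9111 / 17.2733 = -0.458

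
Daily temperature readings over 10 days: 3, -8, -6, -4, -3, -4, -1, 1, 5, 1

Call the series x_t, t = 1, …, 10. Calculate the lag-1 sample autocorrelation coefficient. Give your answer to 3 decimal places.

Mean x̄ = (3 − 8 − 6 − 4 − 3 − 4 − 1 + 1 + 5 + 1)/10 = -1.6000
Numerator Σ_{t=1}^{9}(x_t−x̄)(x_{t+1}−x̄) = 50.4400
Denominator Σ(x_t−x̄)² = 152.4000
r_1 = 50.4400 / 152.4000 = 0.331

0.331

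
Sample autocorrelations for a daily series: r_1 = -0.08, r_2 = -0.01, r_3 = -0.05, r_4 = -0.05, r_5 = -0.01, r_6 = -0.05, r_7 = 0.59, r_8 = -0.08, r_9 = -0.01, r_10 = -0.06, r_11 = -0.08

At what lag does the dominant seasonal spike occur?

The largest autocorrelation is r_7 = 0.59; the remaining lags stay at or below -0.01.
The dominant spike at lag 7 indicates a seasonal period of 7.

7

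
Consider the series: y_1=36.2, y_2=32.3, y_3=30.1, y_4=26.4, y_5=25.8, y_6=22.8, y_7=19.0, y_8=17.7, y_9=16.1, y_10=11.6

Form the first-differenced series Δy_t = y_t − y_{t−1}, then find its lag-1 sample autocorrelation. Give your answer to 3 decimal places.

-0.364

First differences Δy: -3.9, -2.2, -3.7, -0.6, -3.0, -3.8, -1.3, -1.6, -4.5
Mean of differences = -2.7333
Numerator Σ(Δy_t−Δȳ)(Δy_{t+1}−Δȳ) = -5.3911
Denominator Σ(Δy_t−Δȳ)² = 14.8000
r_1(Δy) = -5.3911 / 14.8000 = -0.364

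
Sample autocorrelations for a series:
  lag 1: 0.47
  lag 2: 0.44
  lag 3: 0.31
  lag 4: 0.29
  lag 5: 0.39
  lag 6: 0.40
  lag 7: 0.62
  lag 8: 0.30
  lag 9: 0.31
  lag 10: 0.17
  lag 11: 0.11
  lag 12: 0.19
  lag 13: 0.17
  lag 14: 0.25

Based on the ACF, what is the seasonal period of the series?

The largest autocorrelation is r_7 = 0.62; the remaining lags stay at or below 0.47. The elevated value at lag 1 (0.47), dropping to 0.44 at lag 2, reflects decaying short-term dependence rather than seasonality.
The dominant spike at lag 7 indicates a seasonal period of 7.

7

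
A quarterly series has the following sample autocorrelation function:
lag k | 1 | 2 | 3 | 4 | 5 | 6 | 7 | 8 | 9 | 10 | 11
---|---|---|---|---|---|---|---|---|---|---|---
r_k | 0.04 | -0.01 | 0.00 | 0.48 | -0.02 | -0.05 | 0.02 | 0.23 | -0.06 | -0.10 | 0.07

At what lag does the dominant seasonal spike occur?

The largest autocorrelation is r_4 = 0.48, with a weaker echo at lag 8 (0.23); the remaining lags stay at or below 0.07.
The dominant spike at lag 4 indicates a seasonal period of 4.

4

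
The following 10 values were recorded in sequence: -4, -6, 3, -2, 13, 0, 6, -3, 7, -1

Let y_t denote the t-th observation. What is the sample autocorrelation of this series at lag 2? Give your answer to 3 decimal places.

Mean ȳ = (-4 − 6 + 3 − 2 + 13 + 0 + 6 − 3 + 7 − 1)/10 = 1.3000
Numerator Σ_{t=1}^{8}(y_t−ȳ)(y_{t+2}−ȳ) = 136.5200
Denominator Σ(y_t−ȳ)² = 312.1000
r_2 = 136.5200 / 312.1000 = 0.437

0.437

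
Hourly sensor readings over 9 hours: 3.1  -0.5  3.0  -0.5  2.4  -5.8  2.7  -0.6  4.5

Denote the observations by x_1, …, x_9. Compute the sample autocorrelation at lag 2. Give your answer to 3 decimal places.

Mean x̄ = (3.1 − 0.5 + 3.0 − 0.5 + 2.4 − 5.8 + 2.7 − 0.6 + 4.5)/9 = 0.9222
Numerator Σ_{t=1}^{7}(x_t−x̄)(x_{t+2}−x̄) = 38.3990
Denominator Σ(x_t−x̄)² = 78.7556
r_2 = 38.3990 / 78.7556 = 0.488

0.488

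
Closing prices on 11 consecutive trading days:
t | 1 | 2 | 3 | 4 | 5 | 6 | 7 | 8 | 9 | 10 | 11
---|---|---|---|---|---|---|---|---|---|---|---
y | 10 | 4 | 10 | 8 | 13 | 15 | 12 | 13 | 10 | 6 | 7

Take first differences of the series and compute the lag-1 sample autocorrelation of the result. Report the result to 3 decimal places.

-0.368

First differences Δy: -6, 6, -2, 5, 2, -3, 1, -3, -4, 1
Mean of differences = -0.3000
Numerator Σ(Δy_t−Δȳ)(Δy_{t+1}−Δȳ) = -51.4900
Denominator Σ(Δy_t−Δȳ)² = 140.1000
r_1(Δy) = -51.4900 / 140.1000 = -0.368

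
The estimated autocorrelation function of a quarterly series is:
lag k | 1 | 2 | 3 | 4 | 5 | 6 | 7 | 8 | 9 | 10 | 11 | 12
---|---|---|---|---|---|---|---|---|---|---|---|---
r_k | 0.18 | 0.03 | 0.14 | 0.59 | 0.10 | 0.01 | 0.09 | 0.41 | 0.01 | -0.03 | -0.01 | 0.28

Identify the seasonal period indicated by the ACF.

The largest autocorrelation is r_4 = 0.59, with weaker echoes at lags 8 (0.41) and 12 (0.28); the remaining lags stay at or below 0.18.
The dominant spike at lag 4 indicates a seasonal period of 4.

4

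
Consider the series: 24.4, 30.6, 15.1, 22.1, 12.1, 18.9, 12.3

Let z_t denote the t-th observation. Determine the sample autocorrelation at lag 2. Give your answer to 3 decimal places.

Mean z̄ = (24.4 + 30.6 + 15.1 + 22.1 + 12.1 + 18.9 + 12.3)/7 = 19.3571
Σ(z_t−z̄)(z_{t+2}−z̄) = (-21.4682) + (30.8376) + (30.8947) + (-1.2539) + (51.2147) = 90.2249
Denominator Σ(z_t−z̄)² = 280.1571
r_2 = 90.2249 / 280.1571 = 0.322

0.322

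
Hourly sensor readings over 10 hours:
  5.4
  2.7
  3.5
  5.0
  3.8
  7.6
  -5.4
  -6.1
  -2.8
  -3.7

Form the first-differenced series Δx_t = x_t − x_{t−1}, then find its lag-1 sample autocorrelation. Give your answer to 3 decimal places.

-0.300

First differences Δx: -2.7, 0.8, 1.5, -1.2, 3.8, -13.0, -0.7, 3.3, -0.9
Mean of differences = -1.0111
Numerator Σ(Δx_t−Δx̄)(Δx_{t+1}−Δx̄) = -59.4835
Denominator Σ(Δx_t−Δx̄)² = 198.0489
r_1(Δx) = -59.4835 / 198.0489 = -0.300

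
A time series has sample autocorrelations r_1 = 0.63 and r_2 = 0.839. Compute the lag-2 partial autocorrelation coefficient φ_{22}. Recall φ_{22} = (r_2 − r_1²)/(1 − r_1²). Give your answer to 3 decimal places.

φ_{22} = (r_2 − r_1²) / (1 − r_1²)
r_1² = (0.63)² = 0.3969
Numerator = 0.839 − 0.3969 = 0.4421; denominator = 1 − 0.3969 = 0.6031
φ_{22} = 0.4421 / 0.6031 = 0.733

0.733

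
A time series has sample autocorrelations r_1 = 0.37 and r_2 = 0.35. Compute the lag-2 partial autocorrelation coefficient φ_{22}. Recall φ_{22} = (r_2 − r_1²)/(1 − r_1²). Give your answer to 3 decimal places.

φ_{22} = (r_2 − r_1²) / (1 − r_1²)
r_1² = (0.37)² = 0.1369
Numerator = 0.35 − 0.1369 = 0.2131; denominator = 1 − 0.1369 = 0.8631
φ_{22} = 0.2131 / 0.8631 = 0.247

0.247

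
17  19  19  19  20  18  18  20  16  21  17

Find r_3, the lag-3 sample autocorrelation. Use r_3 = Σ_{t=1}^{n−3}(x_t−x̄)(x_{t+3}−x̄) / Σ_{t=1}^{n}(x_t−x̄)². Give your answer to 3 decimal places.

Mean x̄ = (17 + 19 + 19 + 19 + 20 + 18 + 18 + 20 + 16 + 21 + 17)/11 = 18.5455
Numerator Σ_{t=1}^{8}(x_t−x̄)(x_{t+3}−x̄) = -0.6198
Denominator Σ(x_t−x̄)² = 22.7273
r_3 = -0.6198 / 22.7273 = -0.027

-0.027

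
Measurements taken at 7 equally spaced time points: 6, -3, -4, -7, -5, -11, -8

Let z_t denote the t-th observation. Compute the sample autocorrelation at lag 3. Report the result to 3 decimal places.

Mean z̄ = (6 − 3 − 4 − 7 − 5 − 11 − 8)/7 = -4.5714
Deviations from mean: 10.5714, 1.5714, 0.5714, -2.4286, -0.4286, -6.4286, -3.4286
Σ(z_t−z̄)(z_{t+3}−z̄) = (-25.6735) + (-0.6735) + (-3.6735) + (8.3265) = -21.6939
Denominator Σ(z_t−z̄)² = 173.7143
r_3 = -21.6939 / 173.7143 = -0.125

-0.125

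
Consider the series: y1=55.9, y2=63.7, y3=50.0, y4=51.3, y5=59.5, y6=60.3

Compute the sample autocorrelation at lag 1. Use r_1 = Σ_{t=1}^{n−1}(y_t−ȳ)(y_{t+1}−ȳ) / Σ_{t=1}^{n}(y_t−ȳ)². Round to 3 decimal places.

-0.147

Mean ȳ = (55.9 + 63.7 + 50.0 + 51.3 + 59.5 + 60.3)/6 = 56.7833
Deviations from mean: -0.8833, 6.9167, -6.7833, -5.4833, 2.7167, 3.5167
Numerator Σ_{t=1}^{5}(y_t−ȳ)(y_{t+1}−ȳ) = -21.1753
Denominator Σ(y_t−ȳ)² = 144.4483
r_1 = -21.1753 / 144.4483 = -0.147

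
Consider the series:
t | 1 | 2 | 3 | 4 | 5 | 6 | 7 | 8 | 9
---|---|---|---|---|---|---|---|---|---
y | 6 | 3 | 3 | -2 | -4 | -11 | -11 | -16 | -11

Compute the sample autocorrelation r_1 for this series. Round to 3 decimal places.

0.701

Mean ȳ = (6 + 3 + 3 − 2 − 4 − 11 − 11 − 16 − 11)/9 = -4.7778
Numerator Σ_{t=1}^{8}(y_t−ȳ)(y_{t+1}−ȳ) = 341.6173
Denominator Σ(y_t−ȳ)² = 487.5556
r_1 = 341.6173 / 487.5556 = 0.701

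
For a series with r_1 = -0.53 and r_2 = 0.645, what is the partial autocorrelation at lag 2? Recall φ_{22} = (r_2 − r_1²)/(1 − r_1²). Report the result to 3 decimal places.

0.506

φ_{22} = (r_2 − r_1²) / (1 − r_1²)
r_1² = (-0.53)² = 0.2809
Numerator = 0.645 − 0.2809 = 0.3641; denominator = 1 − 0.2809 = 0.7191
φ_{22} = 0.3641 / 0.7191 = 0.506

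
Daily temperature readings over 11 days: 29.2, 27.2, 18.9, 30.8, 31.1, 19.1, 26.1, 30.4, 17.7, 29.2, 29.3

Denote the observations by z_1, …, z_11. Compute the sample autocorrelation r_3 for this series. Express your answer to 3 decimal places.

Mean z̄ = (29.2 + 27.2 + 18.9 + 30.8 + 31.1 + 19.1 + 26.1 + 30.4 + 17.7 + 29.2 + 29.3)/11 = 26.2727
Numerator Σ_{t=1}^{8}(z_t−z̄)(z_{t+3}−z̄) = 163.2314
Denominator Σ(z_t−z̄)² = 267.3218
r_3 = 163.2314 / 267.3218 = 0.611

0.611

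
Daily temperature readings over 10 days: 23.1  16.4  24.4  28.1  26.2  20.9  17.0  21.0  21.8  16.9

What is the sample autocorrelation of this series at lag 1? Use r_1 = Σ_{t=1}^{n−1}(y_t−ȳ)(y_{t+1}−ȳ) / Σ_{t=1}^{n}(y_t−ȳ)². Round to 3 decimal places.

0.190

Mean ȳ = (23.1 + 16.4 + 24.4 + 28.1 + 26.2 + 20.9 + 17.0 + 21.0 + 21.8 + 16.9)/10 = 21.5800
Numerator Σ_{t=1}^{9}(y_t−ȳ)(y_{t+1}−ȳ) = 27.4996
Denominator Σ(y_t−ȳ)² = 144.6760
r_1 = 27.4996 / 144.6760 = 0.190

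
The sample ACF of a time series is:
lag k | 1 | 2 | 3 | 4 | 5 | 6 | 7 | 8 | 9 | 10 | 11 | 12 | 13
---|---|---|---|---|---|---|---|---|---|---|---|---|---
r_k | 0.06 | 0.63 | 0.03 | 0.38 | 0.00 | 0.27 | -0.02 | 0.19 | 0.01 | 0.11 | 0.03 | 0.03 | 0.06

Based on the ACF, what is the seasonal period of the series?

The largest autocorrelation is r_2 = 0.63, with weaker echoes at lags 4 (0.38), 6 (0.27) and 8 (0.19); the remaining lags stay at or below 0.11.
The dominant spike at lag 2 indicates a seasonal period of 2.

2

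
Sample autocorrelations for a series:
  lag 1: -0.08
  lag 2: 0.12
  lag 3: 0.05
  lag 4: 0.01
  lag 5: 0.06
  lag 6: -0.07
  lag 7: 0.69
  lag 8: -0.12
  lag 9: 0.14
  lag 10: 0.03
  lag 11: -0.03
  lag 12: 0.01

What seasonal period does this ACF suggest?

The largest autocorrelation is r_7 = 0.69; the remaining lags stay at or below 0.14.
The dominant spike at lag 7 indicates a seasonal period of 7.

7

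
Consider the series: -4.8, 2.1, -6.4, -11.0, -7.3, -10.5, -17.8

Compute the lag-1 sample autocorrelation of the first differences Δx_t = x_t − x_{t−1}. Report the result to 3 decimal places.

-0.300

First differences Δx: 6.9, -8.5, -4.6, 3.7, -3.2, -7.3
Mean of differences = -2.1667
Numerator Σ(Δx_t−Δx̄)(Δx_{t+1}−Δx̄) = -57.0444
Denominator Σ(Δx_t−Δx̄)² = 190.0733
r_1(Δx) = -57.0444 / 190.0733 = -0.300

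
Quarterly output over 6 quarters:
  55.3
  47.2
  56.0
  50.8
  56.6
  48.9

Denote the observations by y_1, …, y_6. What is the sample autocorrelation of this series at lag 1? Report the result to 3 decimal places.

-0.755

Mean ȳ = (55.3 + 47.2 + 56.0 + 50.8 + 56.6 + 48.9)/6 = 52.4667
Σ(y_t−ȳ)(y_{t+1}−ȳ) = (-14.9222) + (-18.6089) + (-5.8889) + (-6.8889) + (-14.7422) = -61.0511
Denominator Σ(y_t−ȳ)² = 80.8333
r_1 = -61.0511 / 80.8333 = -0.755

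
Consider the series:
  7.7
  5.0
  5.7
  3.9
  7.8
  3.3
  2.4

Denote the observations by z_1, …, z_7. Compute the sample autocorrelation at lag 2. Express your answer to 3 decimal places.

-0.071

Mean z̄ = (7.7 + 5.0 + 5.7 + 3.9 + 7.8 + 3.3 + 2.4)/7 = 5.1143
Deviations from mean: 2.5857, -0.1143, 0.5857, -1.2143, 2.6857, -1.8143, -2.7143
Numerator Σ_{t=1}^{5}(z_t−z̄)(z_{t+2}−z̄) = -1.8604
Denominator Σ(z_t−z̄)² = 26.3886
r_2 = -1.8604 / 26.3886 = -0.071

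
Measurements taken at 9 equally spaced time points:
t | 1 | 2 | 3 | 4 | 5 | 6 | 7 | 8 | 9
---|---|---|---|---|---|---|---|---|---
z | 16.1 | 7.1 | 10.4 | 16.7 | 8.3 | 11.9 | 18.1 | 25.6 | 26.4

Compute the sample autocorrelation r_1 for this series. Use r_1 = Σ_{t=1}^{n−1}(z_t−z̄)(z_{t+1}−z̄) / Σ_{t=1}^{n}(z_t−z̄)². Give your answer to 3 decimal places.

Mean z̄ = (16.1 + 7.1 + 10.4 + 16.7 + 8.3 + 11.9 + 18.1 + 25.6 + 26.4)/9 = 15.6222
Numerator Σ_{t=1}^{8}(z_t−z̄)(z_{t+1}−z̄) = 177.2062
Denominator Σ(z_t−z̄)² = 390.6156
r_1 = 177.2062 / 390.6156 = 0.454

0.454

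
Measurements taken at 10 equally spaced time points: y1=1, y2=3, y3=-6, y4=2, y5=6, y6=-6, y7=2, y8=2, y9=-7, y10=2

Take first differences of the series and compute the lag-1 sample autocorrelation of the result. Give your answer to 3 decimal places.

-0.527

First differences Δy: 2, -9, 8, 4, -12, 8, 0, -9, 9
Mean of differences = 0.1111
Numerator Σ(Δy_t−Δȳ)(Δy_{t+1}−Δȳ) = -281.9012
Denominator Σ(Δy_t−Δȳ)² = 534.8889
r_1(Δy) = -281.9012 / 534.8889 = -0.527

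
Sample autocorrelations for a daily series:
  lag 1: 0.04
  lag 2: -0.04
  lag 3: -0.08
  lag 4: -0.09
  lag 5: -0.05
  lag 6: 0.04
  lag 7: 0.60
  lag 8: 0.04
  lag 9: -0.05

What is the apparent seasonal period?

7

The largest autocorrelation is r_7 = 0.60; the remaining lags stay at or below 0.04.
The dominant spike at lag 7 indicates a seasonal period of 7.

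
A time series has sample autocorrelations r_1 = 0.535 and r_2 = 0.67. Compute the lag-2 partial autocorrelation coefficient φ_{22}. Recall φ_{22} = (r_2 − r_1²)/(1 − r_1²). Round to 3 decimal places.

0.538

φ_{22} = (r_2 − r_1²) / (1 − r_1²)
r_1² = (0.535)² = 0.286225
Numerator = 0.67 − 0.2862 = 0.3838; denominator = 1 − 0.2862 = 0.7138
φ_{22} = 0.3838 / 0.7138 = 0.538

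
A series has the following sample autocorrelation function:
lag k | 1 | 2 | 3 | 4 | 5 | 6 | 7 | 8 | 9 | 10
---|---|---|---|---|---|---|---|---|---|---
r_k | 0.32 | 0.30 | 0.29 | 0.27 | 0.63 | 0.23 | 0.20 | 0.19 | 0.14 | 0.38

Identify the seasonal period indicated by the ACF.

5

The largest autocorrelation is r_5 = 0.63, with a weaker echo at lag 10 (0.38); the remaining lags stay at or below 0.32. The elevated value at lag 1 (0.32), dropping to 0.30 at lag 2, reflects decaying short-term dependence rather than seasonality.
The dominant spike at lag 5 indicates a seasonal period of 5.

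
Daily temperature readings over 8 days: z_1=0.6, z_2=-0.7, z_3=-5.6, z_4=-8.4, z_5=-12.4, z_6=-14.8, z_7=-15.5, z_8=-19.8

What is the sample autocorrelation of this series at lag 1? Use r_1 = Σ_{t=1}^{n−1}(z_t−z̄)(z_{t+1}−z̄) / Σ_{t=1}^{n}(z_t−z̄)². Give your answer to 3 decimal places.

Mean z̄ = (0.6 − 0.7 − 5.6 − 8.4 − 12.4 − 14.8 − 15.5 − 19.8)/8 = -9.5750
Deviations from mean: 10.1750, 8.8750, 3.9750, 1.1750, -2.8250, -5.2250, -5.9250, -10.2250
Σ(z_t−z̄)(z_{t+1}−z̄) = (90.3031) + (35.2781) + (4.6706) + (-3.3194) + (14.7606) + (30.9581) + (60.5831) = 233.2344
Denominator Σ(z_t−z̄)² = 374.4150
r_1 = 233.2344 / 374.4150 = 0.623

0.623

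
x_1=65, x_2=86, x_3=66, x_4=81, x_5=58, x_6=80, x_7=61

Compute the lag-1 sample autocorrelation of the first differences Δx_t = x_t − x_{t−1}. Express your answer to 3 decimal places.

-0.818

First differences Δx: 21, -20, 15, -23, 22, -19
Mean of differences = -0.6667
Numerator Σ(Δx_t−Δx̄)(Δx_{t+1}−Δx̄) = -1993.4444
Denominator Σ(Δx_t−Δx̄)² = 2437.3333
r_1(Δx) = -1993.4444 / 2437.3333 = -0.818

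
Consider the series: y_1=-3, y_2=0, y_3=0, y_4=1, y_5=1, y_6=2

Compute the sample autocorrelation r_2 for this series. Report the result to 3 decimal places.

0.120

Mean ȳ = (-3 + 0 + 0 + 1 + 1 + 2)/6 = 0.1667
Deviations from mean: -3.1667, -0.1667, -0.1667, 0.8333, 0.8333, 1.8333
Σ(y_t−ȳ)(y_{t+2}−ȳ) = (0.5278) + (-0.1389) + (-0.1389) + (1.5278) = 1.7778
Denominator Σ(y_t−ȳ)² = 14.8333
r_2 = 1.7778 / 14.8333 = 0.120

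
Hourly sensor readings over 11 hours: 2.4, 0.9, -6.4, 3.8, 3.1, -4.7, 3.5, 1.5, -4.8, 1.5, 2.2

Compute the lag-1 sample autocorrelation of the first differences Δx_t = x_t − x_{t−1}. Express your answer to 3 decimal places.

First differences Δx: -1.5, -7.3, 10.2, -0.7, -7.8, 8.2, -2.0, -6.3, 6.3, 0.7
Mean of differences = -0.0200
Numerator Σ(Δx_t−Δx̄)(Δx_{t+1}−Δx̄) = -168.2184
Denominator Σ(Δx_t−Δx̄)² = 372.0160
r_1(Δx) = -168.2184 / 372.0160 = -0.452

-0.452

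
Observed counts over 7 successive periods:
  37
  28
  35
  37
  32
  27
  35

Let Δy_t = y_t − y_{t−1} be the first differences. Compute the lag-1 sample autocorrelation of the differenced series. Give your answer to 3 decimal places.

-0.301

First differences Δy: -9, 7, 2, -5, -5, 8
Mean of differences = -0.3333
Numerator Σ(Δy_t−Δȳ)(Δy_{t+1}−Δȳ) = -74.4444
Denominator Σ(Δy_t−Δȳ)² = 247.3333
r_1(Δy) = -74.4444 / 247.3333 = -0.301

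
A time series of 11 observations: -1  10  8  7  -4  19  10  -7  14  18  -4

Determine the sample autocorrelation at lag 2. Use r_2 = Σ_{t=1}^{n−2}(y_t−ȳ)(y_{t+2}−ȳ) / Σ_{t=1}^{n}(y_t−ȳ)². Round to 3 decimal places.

-0.520

Mean ȳ = (-1 + 10 + 8 + 7 − 4 + 19 + 10 − 7 + 14 + 18 − 4)/11 = 6.3636
Numerator Σ_{t=1}^{9}(y_t−ȳ)(y_{t+2}−ȳ) = -432.0826
Denominator Σ(y_t−ȳ)² = 830.5455
r_2 = -432.0826 / 830.5455 = -0.520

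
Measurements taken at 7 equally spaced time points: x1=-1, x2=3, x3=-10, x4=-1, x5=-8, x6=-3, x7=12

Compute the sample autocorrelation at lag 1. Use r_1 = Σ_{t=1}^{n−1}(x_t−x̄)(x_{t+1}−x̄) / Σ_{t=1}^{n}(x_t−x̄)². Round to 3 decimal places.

Mean x̄ = (-1 + 3 − 10 − 1 − 8 − 3 + 12)/7 = -1.1429
Deviations from mean: 0.1429, 4.1429, -8.8571, 0.1429, -6.8571, -1.8571, 13.1429
Σ(x_t−x̄)(x_{t+1}−x̄) = (0.5918) + (-36.6939) + (-1.2653) + (-0.9796) + (12.7347) + (-24.4082) = -50.0204
Denominator Σ(x_t−x̄)² = 318.8571
r_1 = -50.0204 / 318.8571 = -0.157

-0.157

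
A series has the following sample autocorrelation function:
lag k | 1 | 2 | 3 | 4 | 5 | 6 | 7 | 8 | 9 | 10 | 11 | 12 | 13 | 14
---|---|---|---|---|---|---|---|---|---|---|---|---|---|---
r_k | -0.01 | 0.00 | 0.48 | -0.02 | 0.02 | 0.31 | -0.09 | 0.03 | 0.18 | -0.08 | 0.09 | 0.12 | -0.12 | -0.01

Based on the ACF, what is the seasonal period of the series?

The largest autocorrelation is r_3 = 0.48, with weaker echoes at lags 6 (0.31) and 9 (0.18); the remaining lags stay at or below 0.12.
The dominant spike at lag 3 indicates a seasonal period of 3.

3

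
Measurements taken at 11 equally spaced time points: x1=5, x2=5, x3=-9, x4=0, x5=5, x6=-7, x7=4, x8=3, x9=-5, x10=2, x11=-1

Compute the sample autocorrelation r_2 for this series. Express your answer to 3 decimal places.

Mean x̄ = (5 + 5 − 9 + 0 + 5 − 7 + 4 + 3 − 5 + 2 − 1)/11 = 0.1818
Numerator Σ_{t=1}^{9}(x_t−x̄)(x_{t+2}−x̄) = -98.4298
Denominator Σ(x_t−x̄)² = 259.6364
r_2 = -98.4298 / 259.6364 = -0.379

-0.379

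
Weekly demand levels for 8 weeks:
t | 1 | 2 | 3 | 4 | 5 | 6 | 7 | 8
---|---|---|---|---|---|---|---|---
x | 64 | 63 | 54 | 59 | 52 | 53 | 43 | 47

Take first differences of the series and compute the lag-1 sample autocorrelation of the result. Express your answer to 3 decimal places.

First differences Δx: -1, -9, 5, -7, 1, -10, 4
Mean of differences = -2.4286
Numerator Σ(Δx_t−Δx̄)(Δx_{t+1}−Δx̄) = -182.4694
Denominator Σ(Δx_t−Δx̄)² = 231.7143
r_1(Δx) = -182.4694 / 231.7143 = -0.787

-0.787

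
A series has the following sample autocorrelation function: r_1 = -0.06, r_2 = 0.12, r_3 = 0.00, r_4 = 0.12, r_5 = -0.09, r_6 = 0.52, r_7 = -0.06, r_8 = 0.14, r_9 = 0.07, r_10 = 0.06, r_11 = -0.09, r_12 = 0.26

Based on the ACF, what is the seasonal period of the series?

6

The largest autocorrelation is r_6 = 0.52, with a weaker echo at lag 12 (0.26); the remaining lags stay at or below 0.14.
The dominant spike at lag 6 indicates a seasonal period of 6.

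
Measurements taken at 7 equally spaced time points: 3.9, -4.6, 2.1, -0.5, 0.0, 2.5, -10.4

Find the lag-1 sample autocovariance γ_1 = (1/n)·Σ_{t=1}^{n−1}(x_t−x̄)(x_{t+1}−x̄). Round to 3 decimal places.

Mean x̄ = (3.9 − 4.6 + 2.1 − 0.5 + 0.0 + 2.5 − 10.4)/7 = -1.0000
Σ_{t=1}^{6}(x_t−x̄)(x_{t+1}−x̄) = -56.1500
γ_1 = -56.1500 / 7 = -8.021

-8.021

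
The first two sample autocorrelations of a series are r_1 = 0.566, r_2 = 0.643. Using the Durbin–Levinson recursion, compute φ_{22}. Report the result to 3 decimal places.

φ_{22} = (r_2 − r_1²) / (1 − r_1²)
r_1² = (0.566)² = 0.320356
Numerator = 0.643 − 0.3204 = 0.3226; denominator = 1 − 0.3204 = 0.6796
φ_{22} = 0.3226 / 0.6796 = 0.475

0.475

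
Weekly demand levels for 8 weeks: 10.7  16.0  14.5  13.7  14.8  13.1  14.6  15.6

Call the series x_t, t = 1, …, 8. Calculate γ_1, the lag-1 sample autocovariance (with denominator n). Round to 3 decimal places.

-0.830

Mean x̄ = (10.7 + 16.0 + 14.5 + 13.7 + 14.8 + 13.1 + 14.6 + 15.6)/8 = 14.1250
Deviations: -3.4250, 1.8750, 0.3750, -0.4250, 0.6750, -1.0250, 0.4750, 1.4750
Σ_{t=1}^{7}(x_t−x̄)(x_{t+1}−x̄) = -6.6431
γ_1 = -6.6431 / 8 = -0.830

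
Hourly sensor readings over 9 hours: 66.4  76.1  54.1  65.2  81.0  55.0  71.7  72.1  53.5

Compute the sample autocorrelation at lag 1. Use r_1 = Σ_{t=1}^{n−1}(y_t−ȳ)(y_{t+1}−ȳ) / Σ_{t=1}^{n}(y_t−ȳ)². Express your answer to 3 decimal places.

Mean ȳ = (66.4 + 76.1 + 54.1 + 65.2 + 81.0 + 55.0 + 71.7 + 72.1 + 53.5)/9 = 66.1222
Numerator Σ_{t=1}^{8}(y_t−ȳ)(y_{t+1}−ȳ) = -389.4383
Denominator Σ(y_t−ȳ)² = 816.2356
r_1 = -389.4383 / 816.2356 = -0.477

-0.477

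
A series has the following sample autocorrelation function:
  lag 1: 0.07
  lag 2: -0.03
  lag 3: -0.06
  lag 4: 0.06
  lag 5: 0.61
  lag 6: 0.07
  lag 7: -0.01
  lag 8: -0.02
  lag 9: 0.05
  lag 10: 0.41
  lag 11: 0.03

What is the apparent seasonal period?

The largest autocorrelation is r_5 = 0.61, with a weaker echo at lag 10 (0.41); the remaining lags stay at or below 0.07.
The dominant spike at lag 5 indicates a seasonal period of 5.

5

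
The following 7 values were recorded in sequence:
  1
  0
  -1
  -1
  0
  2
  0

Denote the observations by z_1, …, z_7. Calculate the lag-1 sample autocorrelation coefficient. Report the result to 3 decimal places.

Mean z̄ = (1 + 0 − 1 − 1 + 0 + 2 + 0)/7 = 0.1429
Numerator Σ_{t=1}^{6}(z_t−z̄)(z_{t+1}−z̄) = 0.9796
Denominator Σ(z_t−z̄)² = 6.8571
r_1 = 0.9796 / 6.8571 = 0.143

0.143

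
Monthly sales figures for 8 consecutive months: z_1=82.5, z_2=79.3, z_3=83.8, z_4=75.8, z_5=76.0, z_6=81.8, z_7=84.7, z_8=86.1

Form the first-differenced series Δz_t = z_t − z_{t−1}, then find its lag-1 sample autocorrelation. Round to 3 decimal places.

First differences Δz: -3.2, 4.5, -8.0, 0.2, 5.8, 2.9, 1.4
Mean of differences = 0.5143
Numerator Σ(Δz_t−Δz̄)(Δz_{t+1}−Δz̄) = -33.0016
Denominator Σ(Δz_t−Δz̄)² = 136.6886
r_1(Δz) = -33.0016 / 136.6886 = -0.241

-0.241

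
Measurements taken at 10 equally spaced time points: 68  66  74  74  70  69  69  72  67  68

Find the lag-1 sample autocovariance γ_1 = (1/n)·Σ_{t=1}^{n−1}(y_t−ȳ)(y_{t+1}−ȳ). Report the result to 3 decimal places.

Mean ȳ = (68 + 66 + 74 + 74 + 70 + 69 + 69 + 72 + 67 + 68)/10 = 69.7000
Σ_{t=1}^{9}(y_t−ȳ)(y_{t+1}−ȳ) = 7.2100
γ_1 = 7.2100 / 10 = 0.721

0.721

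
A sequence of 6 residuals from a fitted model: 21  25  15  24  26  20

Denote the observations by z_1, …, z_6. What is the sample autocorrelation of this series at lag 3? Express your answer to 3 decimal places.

Mean z̄ = (21 + 25 + 15 + 24 + 26 + 20)/6 = 21.8333
Deviations from mean: -0.8333, 3.1667, -6.8333, 2.1667, 4.1667, -1.8333
Σ(z_t−z̄)(z_{t+3}−z̄) = (-1.8056) + (13.1944) + (12.5278) = 23.9167
Denominator Σ(z_t−z̄)² = 82.8333
r_3 = 23.9167 / 82.8333 = 0.289

0.289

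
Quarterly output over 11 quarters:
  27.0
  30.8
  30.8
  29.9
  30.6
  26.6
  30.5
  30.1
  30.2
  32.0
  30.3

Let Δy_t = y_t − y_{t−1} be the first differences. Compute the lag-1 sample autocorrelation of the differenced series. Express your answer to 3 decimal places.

-0.460

First differences Δy: 3.8, 0.0, -0.9, 0.7, -4.0, 3.9, -0.4, 0.1, 1.8, -1.7
Mean of differences = 0.3300
Numerator Σ(Δy_t−Δȳ)(Δy_{t+1}−Δȳ) = -24.0149
Denominator Σ(Δy_t−Δȳ)² = 52.1610
r_1(Δy) = -24.0149 / 52.1610 = -0.460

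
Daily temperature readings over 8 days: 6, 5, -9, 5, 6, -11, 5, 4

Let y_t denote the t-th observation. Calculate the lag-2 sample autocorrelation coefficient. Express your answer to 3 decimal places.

-0.410

Mean ȳ = (6 + 5 − 9 + 5 + 6 − 11 + 5 + 4)/8 = 1.3750
Deviations from mean: 4.6250, 3.6250, -10.3750, 3.6250, 4.6250, -12.3750, 3.6250, 2.6250
Σ(y_t−ȳ)(y_{t+2}−ȳ) = (-47.9844) + (13.1406) + (-47.9844) + (-44.8594) + (16.7656) + (-32.4844) = -143.4063
Denominator Σ(y_t−ȳ)² = 349.8750
r_2 = -143.4063 / 349.8750 = -0.410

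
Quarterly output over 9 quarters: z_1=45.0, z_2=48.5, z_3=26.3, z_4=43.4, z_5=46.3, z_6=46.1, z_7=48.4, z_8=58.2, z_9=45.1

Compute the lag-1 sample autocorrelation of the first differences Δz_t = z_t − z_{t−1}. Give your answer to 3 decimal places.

-0.477

First differences Δz: 3.5, -22.2, 17.1, 2.9, -0.2, 2.3, 9.8, -13.1
Mean of differences = 0.0125
Numerator Σ(Δz_t−Δz̄)(Δz_{t+1}−Δz̄) = -514.7314
Denominator Σ(Δz_t−Δz̄)² = 1078.8888
r_1(Δz) = -514.7314 / 1078.8888 = -0.477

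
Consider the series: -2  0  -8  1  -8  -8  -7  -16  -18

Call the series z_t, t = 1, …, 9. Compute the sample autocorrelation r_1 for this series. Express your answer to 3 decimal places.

Mean z̄ = (-2 + 0 − 8 + 1 − 8 − 8 − 7 − 16 − 18)/9 = -7.3333
Numerator Σ_{t=1}^{8}(z_t−z̄)(z_{t+1}−z̄) = 112.8889
Denominator Σ(z_t−z̄)² = 342.0000
r_1 = 112.8889 / 342.0000 = 0.330

0.330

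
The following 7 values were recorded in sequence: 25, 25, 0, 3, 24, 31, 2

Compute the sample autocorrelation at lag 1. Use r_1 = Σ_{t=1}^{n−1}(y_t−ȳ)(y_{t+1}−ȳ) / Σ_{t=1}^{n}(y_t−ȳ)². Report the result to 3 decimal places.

-0.045

Mean ȳ = (25 + 25 + 0 + 3 + 24 + 31 + 2)/7 = 15.7143
Σ(y_t−ȳ)(y_{t+1}−ȳ) = (86.2245) + (-145.9184) + (199.7959) + (-105.3469) + (126.6531) + (-209.6327) = -48.2245
Denominator Σ(y_t−ȳ)² = 1071.4286
r_1 = -48.2245 / 1071.4286 = -0.045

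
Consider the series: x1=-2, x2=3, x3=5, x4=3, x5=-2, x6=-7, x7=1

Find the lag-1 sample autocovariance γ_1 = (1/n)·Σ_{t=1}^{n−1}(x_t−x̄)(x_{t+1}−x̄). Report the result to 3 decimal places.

3.528

Mean x̄ = (-2 + 3 + 5 + 3 − 2 − 7 + 1)/7 = 0.1429
Σ_{t=1}^{6}(x_t−x̄)(x_{t+1}−x̄) = 24.6939
γ_1 = 24.6939 / 7 = 3.528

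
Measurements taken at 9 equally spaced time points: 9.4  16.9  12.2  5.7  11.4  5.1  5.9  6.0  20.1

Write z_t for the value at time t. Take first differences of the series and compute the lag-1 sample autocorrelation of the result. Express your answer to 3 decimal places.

First differences Δz: 7.5, -4.7, -6.5, 5.7, -6.3, 0.8, 0.1, 14.1
Mean of differences = 1.3375
Numerator Σ(Δz_t−Δz̄)(Δz_{t+1}−Δz̄) = -68.4202
Denominator Σ(Δz_t−Δz̄)² = 377.9188
r_1(Δz) = -68.4202 / 377.9188 = -0.181

-0.181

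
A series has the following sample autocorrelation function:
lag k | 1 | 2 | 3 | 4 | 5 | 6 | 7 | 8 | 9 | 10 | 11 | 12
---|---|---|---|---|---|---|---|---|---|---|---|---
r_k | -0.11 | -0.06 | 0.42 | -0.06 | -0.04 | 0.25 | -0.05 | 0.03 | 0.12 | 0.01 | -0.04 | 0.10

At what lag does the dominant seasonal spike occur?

3

The largest autocorrelation is r_3 = 0.42, with a weaker echo at lag 6 (0.25); the remaining lags stay at or below 0.12.
The dominant spike at lag 3 indicates a seasonal period of 3.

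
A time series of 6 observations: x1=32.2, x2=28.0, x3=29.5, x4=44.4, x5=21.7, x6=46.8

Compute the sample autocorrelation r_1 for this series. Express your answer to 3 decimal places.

Mean x̄ = (32.2 + 28.0 + 29.5 + 44.4 + 21.7 + 46.8)/6 = 33.7667
Σ(x_t−x̄)(x_{t+1}−x̄) = (9.0344) + (24.6044) + (-45.3689) + (-128.3089) + (-157.2689) = -297.3078
Denominator Σ(x_t−x̄)² = 482.4533
r_1 = -297.3078 / 482.4533 = -0.616

-0.616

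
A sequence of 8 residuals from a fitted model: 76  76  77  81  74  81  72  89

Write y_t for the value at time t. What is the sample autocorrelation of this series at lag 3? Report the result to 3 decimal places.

Mean ȳ = (76 + 76 + 77 + 81 + 74 + 81 + 72 + 89)/8 = 78.2500
Deviations from mean: -2.2500, -2.2500, -1.2500, 2.7500, -4.2500, 2.7500, -6.2500, 10.7500
Σ(y_t−ȳ)(y_{t+3}−ȳ) = (-6.1875) + (9.5625) + (-3.4375) + (-17.1875) + (-45.6875) = -62.9375
Denominator Σ(y_t−ȳ)² = 199.5000
r_3 = -62.9375 / 199.5000 = -0.315

-0.315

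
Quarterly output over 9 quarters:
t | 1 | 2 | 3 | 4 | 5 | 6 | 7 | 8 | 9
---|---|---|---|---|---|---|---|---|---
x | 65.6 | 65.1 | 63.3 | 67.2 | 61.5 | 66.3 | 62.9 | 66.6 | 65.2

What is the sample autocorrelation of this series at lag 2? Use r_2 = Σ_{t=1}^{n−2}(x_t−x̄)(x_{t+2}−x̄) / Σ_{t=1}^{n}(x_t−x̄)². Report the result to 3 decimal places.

0.569

Mean x̄ = (65.6 + 65.1 + 63.3 + 67.2 + 61.5 + 66.3 + 62.9 + 66.6 + 65.2)/9 = 64.8556
Σ(x_t−x̄)(x_{t+2}−x̄) = (-1.1580) + (0.5731) + (5.2198) + (3.3864) + (6.5620) + (2.5198) + (-0.6736) = 16.4294
Denominator Σ(x_t−x̄)² = 28.8622
r_2 = 16.4294 / 28.8622 = 0.569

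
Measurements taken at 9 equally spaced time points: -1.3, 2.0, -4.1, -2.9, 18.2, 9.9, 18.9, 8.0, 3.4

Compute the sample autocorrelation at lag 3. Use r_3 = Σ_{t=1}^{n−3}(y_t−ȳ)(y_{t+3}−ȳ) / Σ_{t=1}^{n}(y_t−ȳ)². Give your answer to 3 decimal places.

-0.207

Mean ȳ = (-1.3 + 2.0 − 4.1 − 2.9 + 18.2 + 9.9 + 18.9 + 8.0 + 3.4)/9 = 5.7889
Σ(y_t−ȳ)(y_{t+3}−ȳ) = (61.5946) + (-47.0243) + (-40.6543) + (-113.9210) + (27.4423) + (-9.8210) = -122.3837
Denominator Σ(y_t−ȳ)² = 591.3289
r_3 = -122.3837 / 591.3289 = -0.207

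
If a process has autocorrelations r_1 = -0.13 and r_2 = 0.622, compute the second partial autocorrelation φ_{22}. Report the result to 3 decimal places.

0.616

φ_{22} = (r_2 − r_1²) / (1 − r_1²)
r_1² = (-0.13)² = 0.0169
Numerator = 0.622 − 0.0169 = 0.6051; denominator = 1 − 0.0169 = 0.9831
φ_{22} = 0.6051 / 0.9831 = 0.616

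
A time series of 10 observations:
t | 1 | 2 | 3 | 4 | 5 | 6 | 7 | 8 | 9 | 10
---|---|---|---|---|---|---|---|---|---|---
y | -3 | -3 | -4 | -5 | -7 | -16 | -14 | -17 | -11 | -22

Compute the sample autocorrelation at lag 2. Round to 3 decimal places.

0.441

Mean ȳ = (-3 − 3 − 4 − 5 − 7 − 16 − 14 − 17 − 11 − 22)/10 = -10.2000
Numerator Σ_{t=1}^{8}(y_t−ȳ)(y_{t+2}−ȳ) = 182.3200
Denominator Σ(y_t−ȳ)² = 413.6000
r_2 = 182.3200 / 413.6000 = 0.441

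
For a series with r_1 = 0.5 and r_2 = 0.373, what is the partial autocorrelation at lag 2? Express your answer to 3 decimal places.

φ_{22} = (r_2 − r_1²) / (1 − r_1²)
r_1² = (0.5)² = 0.25
Numerator = 0.373 − 0.2500 = 0.1230; denominator = 1 − 0.2500 = 0.7500
φ_{22} = 0.1230 / 0.7500 = 0.164

0.164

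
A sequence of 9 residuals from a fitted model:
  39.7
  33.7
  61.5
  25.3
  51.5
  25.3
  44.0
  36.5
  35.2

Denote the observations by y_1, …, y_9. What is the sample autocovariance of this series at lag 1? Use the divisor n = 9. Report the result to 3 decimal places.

Mean ȳ = (39.7 + 33.7 + 61.5 + 25.3 + 51.5 + 25.3 + 44.0 + 36.5 + 35.2)/9 = 39.1889
Σ_{t=1}^{8}(y_t−ȳ)(y_{t+1}−ȳ) = -846.1523
γ_1 = -846.1523 / 9 = -94.017

-94.017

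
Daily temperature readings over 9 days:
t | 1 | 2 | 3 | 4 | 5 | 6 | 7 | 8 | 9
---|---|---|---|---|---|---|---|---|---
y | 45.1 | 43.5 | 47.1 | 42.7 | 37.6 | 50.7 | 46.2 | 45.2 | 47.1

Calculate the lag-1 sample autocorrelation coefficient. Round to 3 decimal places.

Mean ȳ = (45.1 + 43.5 + 47.1 + 42.7 + 37.6 + 50.7 + 46.2 + 45.2 + 47.1)/9 = 45.0222
Numerator Σ_{t=1}^{8}(y_t−ȳ)(y_{t+1}−ȳ) = -25.7460
Denominator Σ(y_t−ȳ)² = 105.0956
r_1 = -25.7460 / 105.0956 = -0.245

-0.245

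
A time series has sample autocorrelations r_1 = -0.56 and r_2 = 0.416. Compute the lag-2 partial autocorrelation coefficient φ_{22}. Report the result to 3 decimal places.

φ_{22} = (r_2 − r_1²) / (1 − r_1²)
r_1² = (-0.56)² = 0.3136
Numerator = 0.416 − 0.3136 = 0.1024; denominator = 1 − 0.3136 = 0.6864
φ_{22} = 0.1024 / 0.6864 = 0.149

0.149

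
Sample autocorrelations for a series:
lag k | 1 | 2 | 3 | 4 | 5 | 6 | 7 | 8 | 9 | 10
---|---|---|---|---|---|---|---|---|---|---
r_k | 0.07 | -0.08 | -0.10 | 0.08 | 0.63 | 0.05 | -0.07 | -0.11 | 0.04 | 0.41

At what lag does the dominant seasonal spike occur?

The largest autocorrelation is r_5 = 0.63, with a weaker echo at lag 10 (0.41); the remaining lags stay at or below 0.08.
The dominant spike at lag 5 indicates a seasonal period of 5.

5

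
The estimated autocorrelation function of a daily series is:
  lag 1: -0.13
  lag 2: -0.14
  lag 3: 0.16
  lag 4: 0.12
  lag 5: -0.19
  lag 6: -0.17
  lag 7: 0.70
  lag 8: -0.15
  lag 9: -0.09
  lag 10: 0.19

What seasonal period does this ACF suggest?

7

The largest autocorrelation is r_7 = 0.70; the remaining lags stay at or below 0.19.
The dominant spike at lag 7 indicates a seasonal period of 7.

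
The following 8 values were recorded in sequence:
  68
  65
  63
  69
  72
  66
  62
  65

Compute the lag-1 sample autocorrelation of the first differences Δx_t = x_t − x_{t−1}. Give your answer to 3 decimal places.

0.038

First differences Δx: -3, -2, 6, 3, -6, -4, 3
Mean of differences = -0.4286
Numerator Σ(Δx_t−Δx̄)(Δx_{t+1}−Δx̄) = 4.5306
Denominator Σ(Δx_t−Δx̄)² = 117.7143
r_1(Δx) = 4.5306 / 117.7143 = 0.038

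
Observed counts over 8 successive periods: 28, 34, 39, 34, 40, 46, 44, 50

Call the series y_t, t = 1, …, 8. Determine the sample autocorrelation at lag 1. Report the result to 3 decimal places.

0.398

Mean ȳ = (28 + 34 + 39 + 34 + 40 + 46 + 44 + 50)/8 = 39.3750
Deviations from mean: -11.3750, -5.3750, -0.3750, -5.3750, 0.6250, 6.6250, 4.6250, 10.6250
Σ(y_t−ȳ)(y_{t+1}−ȳ) = (61.1406) + (2.0156) + (2.0156) + (-3.3594) + (4.1406) + (30.6406) + (49.1406) = 145.7344
Denominator Σ(y_t−ȳ)² = 365.8750
r_1 = 145.7344 / 365.8750 = 0.398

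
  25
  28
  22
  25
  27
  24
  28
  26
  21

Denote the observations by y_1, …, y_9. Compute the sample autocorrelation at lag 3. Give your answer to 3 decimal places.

0.304

Mean ȳ = (25 + 28 + 22 + 25 + 27 + 24 + 28 + 26 + 21)/9 = 25.1111
Σ(y_t−ȳ)(y_{t+3}−ȳ) = (0.0123) + (5.4568) + (3.4568) + (-0.3210) + (1.6790) + (4.5679) = 14.8519
Denominator Σ(y_t−ȳ)² = 48.8889
r_3 = 14.8519 / 48.8889 = 0.304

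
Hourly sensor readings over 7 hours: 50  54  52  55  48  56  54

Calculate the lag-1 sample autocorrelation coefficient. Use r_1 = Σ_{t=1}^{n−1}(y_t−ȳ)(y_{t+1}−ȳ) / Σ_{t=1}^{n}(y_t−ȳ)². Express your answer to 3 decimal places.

Mean ȳ = (50 + 54 + 52 + 55 + 48 + 56 + 54)/7 = 52.7143
Deviations from mean: -2.7143, 1.2857, -0.7143, 2.2857, -4.7143, 3.2857, 1.2857
Numerator Σ_{t=1}^{6}(y_t−ȳ)(y_{t+1}−ȳ) = -28.0816
Denominator Σ(y_t−ȳ)² = 49.4286
r_1 = -28.0816 / 49.4286 = -0.568

-0.568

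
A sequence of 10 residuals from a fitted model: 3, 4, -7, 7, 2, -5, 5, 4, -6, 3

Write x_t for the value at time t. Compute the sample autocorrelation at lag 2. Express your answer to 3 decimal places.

-0.342

Mean x̄ = (3 + 4 − 7 + 7 + 2 − 5 + 5 + 4 − 6 + 3)/10 = 1.0000
Numerator Σ_{t=1}^{8}(x_t−x̄)(x_{t+2}−x̄) = -78.0000
Denominator Σ(x_t−x̄)² = 228.0000
r_2 = -78.0000 / 228.0000 = -0.342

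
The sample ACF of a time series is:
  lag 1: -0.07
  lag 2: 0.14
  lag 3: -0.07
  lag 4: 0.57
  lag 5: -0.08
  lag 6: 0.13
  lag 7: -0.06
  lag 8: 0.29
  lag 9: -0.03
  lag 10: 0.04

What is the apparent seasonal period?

The largest autocorrelation is r_4 = 0.57, with a weaker echo at lag 8 (0.29); the remaining lags stay at or below 0.14.
The dominant spike at lag 4 indicates a seasonal period of 4.

4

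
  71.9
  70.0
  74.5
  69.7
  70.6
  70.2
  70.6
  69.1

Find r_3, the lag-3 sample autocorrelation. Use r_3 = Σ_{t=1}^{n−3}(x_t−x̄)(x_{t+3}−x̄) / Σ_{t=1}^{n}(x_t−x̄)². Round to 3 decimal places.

Mean x̄ = (71.9 + 70.0 + 74.5 + 69.7 + 70.6 + 70.2 + 70.6 + 69.1)/8 = 70.8250
Deviations from mean: 1.0750, -0.8250, 3.6750, -1.1250, -0.2250, -0.6250, -0.2250, -1.7250
Σ(x_t−x̄)(x_{t+3}−x̄) = (-1.2094) + (0.1856) + (-2.2969) + (0.2531) + (0.3881) = -2.6794
Denominator Σ(x_t−x̄)² = 20.0750
r_3 = -2.6794 / 20.0750 = -0.133

-0.133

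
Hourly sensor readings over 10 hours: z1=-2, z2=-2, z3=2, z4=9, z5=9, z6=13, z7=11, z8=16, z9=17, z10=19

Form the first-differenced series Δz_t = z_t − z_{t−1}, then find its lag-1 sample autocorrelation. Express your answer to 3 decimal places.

First differences Δz: 0, 4, 7, 0, 4, -2, 5, 1, 2
Mean of differences = 2.3333
Numerator Σ(Δz_t−Δz̄)(Δz_{t+1}−Δz̄) = -32.7778
Denominator Σ(Δz_t−Δz̄)² = 66.0000
r_1(Δz) = -32.7778 / 66.0000 = -0.497

-0.497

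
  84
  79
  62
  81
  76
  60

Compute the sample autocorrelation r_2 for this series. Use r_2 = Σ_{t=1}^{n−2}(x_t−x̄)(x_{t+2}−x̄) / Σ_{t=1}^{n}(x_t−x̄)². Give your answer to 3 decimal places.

Mean x̄ = (84 + 79 + 62 + 81 + 76 + 60)/6 = 73.6667
Deviations from mean: 10.3333, 5.3333, -11.6667, 7.3333, 2.3333, -13.6667
Σ(x_t−x̄)(x_{t+2}−x̄) = (-120.5556) + (39.1111) + (-27.2222) + (-100.2222) = -208.8889
Denominator Σ(x_t−x̄)² = 517.3333
r_2 = -208.8889 / 517.3333 = -0.404

-0.404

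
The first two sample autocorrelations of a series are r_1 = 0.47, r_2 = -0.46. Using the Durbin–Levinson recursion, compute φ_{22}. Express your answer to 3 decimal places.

φ_{22} = (r_2 − r_1²) / (1 − r_1²)
r_1² = (0.47)² = 0.2209
Numerator = -0.46 − 0.2209 = -0.6809; denominator = 1 − 0.2209 = 0.7791
φ_{22} = -0.6809 / 0.7791 = -0.874

-0.874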